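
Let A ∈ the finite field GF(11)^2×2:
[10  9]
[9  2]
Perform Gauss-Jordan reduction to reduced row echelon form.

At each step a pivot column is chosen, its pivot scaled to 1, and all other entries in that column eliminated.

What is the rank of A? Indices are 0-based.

pivot(0,0)=10: scale R0 → (1, 2)
  clear (1,0): R1 −= (9)R0 → (0, 6)
pivot(1,1)=6: scale R1 → (0, 1)
  clear (0,1): R0 −= (2)R1 → (1, 0)

rank = 2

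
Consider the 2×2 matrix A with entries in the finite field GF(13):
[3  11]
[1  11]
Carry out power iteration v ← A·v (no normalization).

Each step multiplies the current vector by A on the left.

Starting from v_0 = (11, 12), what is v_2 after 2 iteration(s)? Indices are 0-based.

v_0 = (11, 12).
v_1 = A·v_0 = (9, 0).
v_2 = A·v_1 = (1, 9).

v_2 = (1, 9)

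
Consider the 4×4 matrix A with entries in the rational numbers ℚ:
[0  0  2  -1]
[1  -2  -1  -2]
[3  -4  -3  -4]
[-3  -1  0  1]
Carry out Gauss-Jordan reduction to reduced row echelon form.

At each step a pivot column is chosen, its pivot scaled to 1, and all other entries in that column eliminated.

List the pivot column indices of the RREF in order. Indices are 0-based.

step 1: exchange rows 0,1
step 1: normalize row 0 (÷1) = (1, -2, -1, -2)
  row 2: subtract 3×row0 = (0, 2, 0, 2)
  row 3: subtract -3×row0 = (0, -7, -3, -5)
step 2: exchange rows 1,2
step 2: normalize row 1 (÷2) = (0, 1, 0, 1)
  row 0: subtract -2×row1 = (1, 0, -1, 0)
  row 3: subtract -7×row1 = (0, 0, -3, 2)
step 3: normalize row 2 (÷2) = (0, 0, 1, -1/2)
  row 0: subtract -1×row2 = (1, 0, 0, -1/2)
  row 3: subtract -3×row2 = (0, 0, 0, 1/2)
step 4: normalize row 3 (÷1/2) = (0, 0, 0, 1)
  row 0: subtract -1/2×row3 = (1, 0, 0, 0)
  row 1: subtract 1×row3 = (0, 1, 0, 0)
  row 2: subtract -1/2×row3 = (0, 0, 1, 0)

pivot columns: 0, 1, 2, 3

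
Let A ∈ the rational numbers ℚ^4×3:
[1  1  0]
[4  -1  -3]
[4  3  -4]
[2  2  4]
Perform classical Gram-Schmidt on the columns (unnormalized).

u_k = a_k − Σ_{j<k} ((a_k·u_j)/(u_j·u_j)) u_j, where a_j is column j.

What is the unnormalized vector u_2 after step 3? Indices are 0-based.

u_2 = (32/193, 213/386, -1065/386, 836/193)

Step 1: u_0 = a_0 = (1, 4, 4, 2).
Step 2: u_1 = a_1 − (13/37)·u_0 = (24/37, -89/37, 59/37, 48/37).
Step 3: u_2 = a_2 − (-20/37)·u_0 − (223/386)·u_1 = (32/193, 213/386, -1065/386, 836/193).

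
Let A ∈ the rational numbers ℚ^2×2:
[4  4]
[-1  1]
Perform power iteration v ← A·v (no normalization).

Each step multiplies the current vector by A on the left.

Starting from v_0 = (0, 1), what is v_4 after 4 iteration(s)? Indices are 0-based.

v_4 = (180, -91)

v_0 = (0, 1).
v_1 = A·v_0 = (4, 1).
v_2 = A·v_1 = (20, -3).
v_3 = A·v_2 = (68, -23).
v_4 = A·v_3 = (180, -91).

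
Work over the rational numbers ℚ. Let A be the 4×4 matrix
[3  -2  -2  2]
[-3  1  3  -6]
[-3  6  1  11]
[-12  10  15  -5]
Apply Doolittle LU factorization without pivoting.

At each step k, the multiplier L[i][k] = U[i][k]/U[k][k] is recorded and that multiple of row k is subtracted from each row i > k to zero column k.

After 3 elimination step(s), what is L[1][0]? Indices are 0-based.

L[1][0] = -1

k=0: U[0][0]=3
  eliminate (1,0): mult=-1, new row 1: (0, -1, 1, -4); set L[1][0]=-1
  eliminate (2,0): mult=-1, new row 2: (0, 4, -1, 13); set L[2][0]=-1
  eliminate (3,0): mult=-4, new row 3: (0, 2, 7, 3); set L[3][0]=-4
k=1: U[1][1]=-1
  eliminate (2,1): mult=-4, new row 2: (0, 0, 3, -3); set L[2][1]=-4
  eliminate (3,1): mult=-2, new row 3: (0, 0, 9, -5); set L[3][1]=-2
k=2: U[2][2]=3
  eliminate (3,2): mult=3, new row 3: (0, 0, 0, 4); set L[3][2]=3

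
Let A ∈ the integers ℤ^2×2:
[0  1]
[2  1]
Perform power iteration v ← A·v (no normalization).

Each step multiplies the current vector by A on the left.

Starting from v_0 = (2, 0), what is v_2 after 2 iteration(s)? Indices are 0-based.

v_2 = (4, 4)

v_0 = (2, 0).
v_1 = A·v_0 = (0, 4).
v_2 = A·v_1 = (4, 4).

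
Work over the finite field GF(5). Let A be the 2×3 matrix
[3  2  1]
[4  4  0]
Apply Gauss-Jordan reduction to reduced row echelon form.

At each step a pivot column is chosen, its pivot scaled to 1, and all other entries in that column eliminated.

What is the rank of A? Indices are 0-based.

rank = 2

[1] R0 /= 3  ⇒  (1, 4, 2)
     R1 -= 4·R0  ⇒  (0, 3, 2)
[2] R1 /= 3  ⇒  (0, 1, 4)
     R0 -= 4·R1  ⇒  (1, 0, 1)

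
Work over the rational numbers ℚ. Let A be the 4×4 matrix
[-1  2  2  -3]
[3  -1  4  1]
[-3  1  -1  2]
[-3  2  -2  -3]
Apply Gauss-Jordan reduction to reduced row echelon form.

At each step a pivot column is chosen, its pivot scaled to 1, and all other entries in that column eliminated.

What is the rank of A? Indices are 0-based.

pivot(0,0)=-1: scale R0 → (1, -2, -2, 3)
  clear (1,0): R1 −= (3)R0 → (0, 5, 10, -8)
  clear (2,0): R2 −= (-3)R0 → (0, -5, -7, 11)
  clear (3,0): R3 −= (-3)R0 → (0, -4, -8, 6)
pivot(1,1)=5: scale R1 → (0, 1, 2, -8/5)
  clear (0,1): R0 −= (-2)R1 → (1, 0, 2, -1/5)
  clear (2,1): R2 −= (-5)R1 → (0, 0, 3, 3)
  clear (3,1): R3 −= (-4)R1 → (0, 0, 0, -2/5)
pivot(2,2)=3: scale R2 → (0, 0, 1, 1)
  clear (0,2): R0 −= (2)R2 → (1, 0, 0, -11/5)
  clear (1,2): R1 −= (2)R2 → (0, 1, 0, -18/5)
pivot(3,3)=-2/5: scale R3 → (0, 0, 0, 1)
  clear (0,3): R0 −= (-11/5)R3 → (1, 0, 0, 0)
  clear (1,3): R1 −= (-18/5)R3 → (0, 1, 0, 0)
  clear (2,3): R2 −= (1)R3 → (0, 0, 1, 0)

rank = 4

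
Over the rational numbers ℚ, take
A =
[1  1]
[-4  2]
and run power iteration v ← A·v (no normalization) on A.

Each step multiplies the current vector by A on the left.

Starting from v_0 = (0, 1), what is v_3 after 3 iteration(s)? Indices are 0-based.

v_3 = (3, -12)

v_0 = (0, 1).
v_1 = A·v_0 = (1, 2).
v_2 = A·v_1 = (3, 0).
v_3 = A·v_2 = (3, -12).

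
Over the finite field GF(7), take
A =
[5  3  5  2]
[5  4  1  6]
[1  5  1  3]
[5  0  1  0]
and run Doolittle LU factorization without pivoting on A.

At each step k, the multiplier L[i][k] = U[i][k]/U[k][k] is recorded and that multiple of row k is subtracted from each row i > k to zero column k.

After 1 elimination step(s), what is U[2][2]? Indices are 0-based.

U[2][2] = 0

Step 1: pivot at (0,0) is 5.
  row1 ← row1 − (1)·row0  ⇒  L[1][0]=1, U row1=(0, 1, 3, 4)
  row2 ← row2 − (3)·row0  ⇒  L[2][0]=3, U row2=(0, 3, 0, 4)
  row3 ← row3 − (1)·row0  ⇒  L[3][0]=1, U row3=(0, 4, 3, 5)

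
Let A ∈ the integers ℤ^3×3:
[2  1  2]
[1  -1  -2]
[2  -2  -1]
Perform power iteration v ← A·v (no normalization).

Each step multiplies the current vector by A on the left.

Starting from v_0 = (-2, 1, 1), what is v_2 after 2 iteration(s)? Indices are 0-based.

v_2 = (-21, 18, 15)

v_0 = (-2, 1, 1).
v_1 = A·v_0 = (-1, -5, -7).
v_2 = A·v_1 = (-21, 18, 15).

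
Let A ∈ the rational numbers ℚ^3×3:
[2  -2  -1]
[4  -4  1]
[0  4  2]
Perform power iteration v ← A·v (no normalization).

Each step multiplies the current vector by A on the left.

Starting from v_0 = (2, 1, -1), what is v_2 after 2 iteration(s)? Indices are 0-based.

v_0 = (2, 1, -1).
v_1 = A·v_0 = (3, 3, 2).
v_2 = A·v_1 = (-2, 2, 16).

v_2 = (-2, 2, 16)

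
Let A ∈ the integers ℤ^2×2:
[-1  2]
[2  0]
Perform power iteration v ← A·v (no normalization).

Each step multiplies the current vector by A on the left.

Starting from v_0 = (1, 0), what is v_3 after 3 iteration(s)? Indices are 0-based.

v_3 = (-9, 10)

v_0 = (1, 0).
v_1 = A·v_0 = (-1, 2).
v_2 = A·v_1 = (5, -2).
v_3 = A·v_2 = (-9, 10).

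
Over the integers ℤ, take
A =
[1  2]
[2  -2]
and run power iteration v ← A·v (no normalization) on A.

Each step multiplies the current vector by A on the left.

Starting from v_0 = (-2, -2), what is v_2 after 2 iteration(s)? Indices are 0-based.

v_0 = (-2, -2).
v_1 = A·v_0 = (-6, 0).
v_2 = A·v_1 = (-6, -12).

v_2 = (-6, -12)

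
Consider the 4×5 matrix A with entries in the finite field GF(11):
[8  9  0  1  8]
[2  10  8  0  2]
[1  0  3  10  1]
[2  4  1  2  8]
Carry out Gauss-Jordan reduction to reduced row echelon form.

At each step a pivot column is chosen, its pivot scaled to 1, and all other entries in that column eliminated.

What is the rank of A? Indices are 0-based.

rank = 4

step 1: normalize row 0 (÷8) = (1, 8, 0, 7, 1)
  row 1: subtract 2×row0 = (0, 5, 8, 8, 0)
  row 2: subtract 1×row0 = (0, 3, 3, 3, 0)
  row 3: subtract 2×row0 = (0, 10, 1, 10, 6)
step 2: normalize row 1 (÷5) = (0, 1, 6, 6, 0)
  row 0: subtract 8×row1 = (1, 0, 7, 3, 1)
  row 2: subtract 3×row1 = (0, 0, 7, 7, 0)
  row 3: subtract 10×row1 = (0, 0, 7, 5, 6)
step 3: normalize row 2 (÷7) = (0, 0, 1, 1, 0)
  row 0: subtract 7×row2 = (1, 0, 0, 7, 1)
  row 1: subtract 6×row2 = (0, 1, 0, 0, 0)
  row 3: subtract 7×row2 = (0, 0, 0, 9, 6)
step 4: normalize row 3 (÷9) = (0, 0, 0, 1, 8)
  row 0: subtract 7×row3 = (1, 0, 0, 0, 0)
  row 2: subtract 1×row3 = (0, 0, 1, 0, 3)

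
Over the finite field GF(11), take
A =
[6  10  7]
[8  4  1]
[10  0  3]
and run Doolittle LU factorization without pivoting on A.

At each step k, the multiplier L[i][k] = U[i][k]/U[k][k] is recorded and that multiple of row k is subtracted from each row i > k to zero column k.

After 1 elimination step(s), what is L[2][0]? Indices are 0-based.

L[2][0] = 9

[col 0] pivot 6
  R1 -= 5*R0 → (0, 9, 10)  (L[1][0] := 5)
  R2 -= 9*R0 → (0, 9, 6)  (L[2][0] := 9)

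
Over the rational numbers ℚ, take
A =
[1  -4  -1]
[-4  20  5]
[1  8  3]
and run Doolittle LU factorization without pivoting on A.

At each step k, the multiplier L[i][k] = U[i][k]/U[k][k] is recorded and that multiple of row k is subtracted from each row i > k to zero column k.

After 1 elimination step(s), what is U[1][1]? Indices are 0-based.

U[1][1] = 4

k=0: U[0][0]=1
  eliminate (1,0): mult=-4, new row 1: (0, 4, 1); set L[1][0]=-4
  eliminate (2,0): mult=1, new row 2: (0, 12, 4); set L[2][0]=1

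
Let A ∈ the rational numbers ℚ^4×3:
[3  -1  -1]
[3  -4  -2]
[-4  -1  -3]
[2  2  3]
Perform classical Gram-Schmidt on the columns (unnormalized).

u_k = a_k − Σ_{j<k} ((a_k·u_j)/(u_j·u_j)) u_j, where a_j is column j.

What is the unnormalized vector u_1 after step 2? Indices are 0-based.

Step 1: u_0 = a_0 = (3, 3, -4, 2).
Step 2: u_1 = a_1 − (-7/38)·u_0 = (-17/38, -131/38, -33/19, 45/19).

u_1 = (-17/38, -131/38, -33/19, 45/19)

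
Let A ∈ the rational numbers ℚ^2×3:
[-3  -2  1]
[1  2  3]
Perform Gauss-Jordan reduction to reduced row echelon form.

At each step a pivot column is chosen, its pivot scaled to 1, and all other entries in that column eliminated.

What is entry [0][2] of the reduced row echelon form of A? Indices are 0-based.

M[0][2] = -2

[1] R0 /= -3  ⇒  (1, 2/3, -1/3)
     R1 -= 1·R0  ⇒  (0, 4/3, 10/3)
[2] R1 /= 4/3  ⇒  (0, 1, 5/2)
     R0 -= 2/3·R1  ⇒  (1, 0, -2)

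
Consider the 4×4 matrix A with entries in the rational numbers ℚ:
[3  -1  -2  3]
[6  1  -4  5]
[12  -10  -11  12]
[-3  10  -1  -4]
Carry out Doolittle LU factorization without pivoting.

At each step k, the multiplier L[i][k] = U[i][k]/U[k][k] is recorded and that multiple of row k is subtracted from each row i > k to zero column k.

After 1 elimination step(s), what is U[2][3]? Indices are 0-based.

U[2][3] = 0

k=0: U[0][0]=3
  eliminate (1,0): mult=2, new row 1: (0, 3, 0, -1); set L[1][0]=2
  eliminate (2,0): mult=4, new row 2: (0, -6, -3, 0); set L[2][0]=4
  eliminate (3,0): mult=-1, new row 3: (0, 9, -3, -1); set L[3][0]=-1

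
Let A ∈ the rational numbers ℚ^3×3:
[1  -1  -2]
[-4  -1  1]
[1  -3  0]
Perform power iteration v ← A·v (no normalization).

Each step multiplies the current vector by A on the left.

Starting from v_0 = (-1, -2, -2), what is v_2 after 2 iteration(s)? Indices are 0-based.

v_0 = (-1, -2, -2).
v_1 = A·v_0 = (5, 4, 5).
v_2 = A·v_1 = (-9, -19, -7).

v_2 = (-9, -19, -7)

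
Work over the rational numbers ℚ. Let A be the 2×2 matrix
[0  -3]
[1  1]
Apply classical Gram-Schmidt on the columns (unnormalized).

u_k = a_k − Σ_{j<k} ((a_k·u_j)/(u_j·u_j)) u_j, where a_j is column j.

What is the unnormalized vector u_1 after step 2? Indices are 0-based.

u_1 = (-3, 0)

Step 1: u_0 = a_0 = (0, 1).
Step 2: u_1 = a_1 − (1)·u_0 = (-3, 0).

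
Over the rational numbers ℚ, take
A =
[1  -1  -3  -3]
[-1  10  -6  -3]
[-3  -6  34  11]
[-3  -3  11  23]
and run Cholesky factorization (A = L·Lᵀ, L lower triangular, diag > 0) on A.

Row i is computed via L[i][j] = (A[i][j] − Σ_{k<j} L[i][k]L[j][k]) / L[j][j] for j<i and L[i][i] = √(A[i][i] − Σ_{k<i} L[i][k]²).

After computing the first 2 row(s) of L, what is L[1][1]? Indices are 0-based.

L[1][1] = 3

Step 1: L[0][0] = √(1) = 1.
  L[1][0] = (-1) / L[0][0] = -1.
Step 2: L[1][1] = √(9) = 3.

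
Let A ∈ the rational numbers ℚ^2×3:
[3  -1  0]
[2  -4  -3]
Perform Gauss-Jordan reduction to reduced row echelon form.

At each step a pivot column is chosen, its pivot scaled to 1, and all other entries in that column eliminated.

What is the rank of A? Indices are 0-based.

[1] R0 /= 3  ⇒  (1, -1/3, 0)
     R1 -= 2·R0  ⇒  (0, -10/3, -3)
[2] R1 /= -10/3  ⇒  (0, 1, 9/10)
     R0 -= -1/3·R1  ⇒  (1, 0, 3/10)

rank = 2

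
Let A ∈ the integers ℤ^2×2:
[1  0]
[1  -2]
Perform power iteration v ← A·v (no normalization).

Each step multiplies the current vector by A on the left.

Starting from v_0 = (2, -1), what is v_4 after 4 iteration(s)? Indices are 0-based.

v_4 = (2, -26)

v_0 = (2, -1).
v_1 = A·v_0 = (2, 4).
v_2 = A·v_1 = (2, -6).
v_3 = A·v_2 = (2, 14).
v_4 = A·v_3 = (2, -26).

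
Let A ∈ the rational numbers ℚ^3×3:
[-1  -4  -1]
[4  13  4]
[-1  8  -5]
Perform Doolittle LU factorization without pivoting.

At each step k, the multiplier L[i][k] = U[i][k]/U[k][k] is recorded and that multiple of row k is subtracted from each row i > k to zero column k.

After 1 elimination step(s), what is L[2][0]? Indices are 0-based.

L[2][0] = 1

[col 0] pivot -1
  R1 -= -4*R0 → (0, -3, 0)  (L[1][0] := -4)
  R2 -= 1*R0 → (0, 12, -4)  (L[2][0] := 1)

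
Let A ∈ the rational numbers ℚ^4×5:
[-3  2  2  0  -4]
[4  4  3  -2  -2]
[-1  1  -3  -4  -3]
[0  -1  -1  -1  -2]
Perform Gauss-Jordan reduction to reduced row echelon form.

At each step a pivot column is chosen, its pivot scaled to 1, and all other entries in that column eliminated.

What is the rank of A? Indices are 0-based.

rank = 4

[1] R0 /= -3  ⇒  (1, -2/3, -2/3, 0, 4/3)
     R1 -= 4·R0  ⇒  (0, 20/3, 17/3, -2, -22/3)
     R2 -= -1·R0  ⇒  (0, 1/3, -11/3, -4, -5/3)
[2] R1 /= 20/3  ⇒  (0, 1, 17/20, -3/10, -11/10)
     R0 -= -2/3·R1  ⇒  (1, 0, -1/10, -1/5, 3/5)
     R2 -= 1/3·R1  ⇒  (0, 0, -79/20, -39/10, -13/10)
     R3 -= -1·R1  ⇒  (0, 0, -3/20, -13/10, -31/10)
[3] R2 /= -79/20  ⇒  (0, 0, 1, 78/79, 26/79)
     R0 -= -1/10·R2  ⇒  (1, 0, 0, -8/79, 50/79)
     R1 -= 17/20·R2  ⇒  (0, 1, 0, -90/79, -109/79)
     R3 -= -3/20·R2  ⇒  (0, 0, 0, -91/79, -241/79)
[4] R3 /= -91/79  ⇒  (0, 0, 0, 1, 241/91)
     R0 -= -8/79·R3  ⇒  (1, 0, 0, 0, 82/91)
     R1 -= -90/79·R3  ⇒  (0, 1, 0, 0, 149/91)
     R2 -= 78/79·R3  ⇒  (0, 0, 1, 0, -16/7)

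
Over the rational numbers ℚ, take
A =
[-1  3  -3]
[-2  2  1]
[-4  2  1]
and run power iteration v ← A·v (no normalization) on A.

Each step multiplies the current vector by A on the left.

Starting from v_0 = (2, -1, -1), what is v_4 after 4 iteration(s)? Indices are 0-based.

v_0 = (2, -1, -1).
v_1 = A·v_0 = (-2, -7, -11).
v_2 = A·v_1 = (14, -21, -17).
v_3 = A·v_2 = (-26, -87, -115).
v_4 = A·v_3 = (110, -237, -185).

v_4 = (110, -237, -185)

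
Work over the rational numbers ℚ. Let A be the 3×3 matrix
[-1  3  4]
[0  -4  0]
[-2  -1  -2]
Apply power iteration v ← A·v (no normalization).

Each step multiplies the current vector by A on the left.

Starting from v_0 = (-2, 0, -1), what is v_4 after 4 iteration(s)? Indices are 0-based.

v_0 = (-2, 0, -1).
v_1 = A·v_0 = (-2, 0, 6).
v_2 = A·v_1 = (26, 0, -8).
v_3 = A·v_2 = (-58, 0, -36).
v_4 = A·v_3 = (-86, 0, 188).

v_4 = (-86, 0, 188)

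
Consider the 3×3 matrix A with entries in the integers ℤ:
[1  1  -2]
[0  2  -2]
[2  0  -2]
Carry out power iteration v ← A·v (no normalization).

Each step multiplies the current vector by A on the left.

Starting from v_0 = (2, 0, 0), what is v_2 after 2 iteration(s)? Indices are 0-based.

v_2 = (-6, -8, -4)

v_0 = (2, 0, 0).
v_1 = A·v_0 = (2, 0, 4).
v_2 = A·v_1 = (-6, -8, -4).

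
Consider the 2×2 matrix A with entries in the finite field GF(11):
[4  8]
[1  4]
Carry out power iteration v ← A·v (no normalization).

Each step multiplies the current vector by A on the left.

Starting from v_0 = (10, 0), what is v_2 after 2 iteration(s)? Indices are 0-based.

v_2 = (9, 3)

v_0 = (10, 0).
v_1 = A·v_0 = (7, 10).
v_2 = A·v_1 = (9, 3).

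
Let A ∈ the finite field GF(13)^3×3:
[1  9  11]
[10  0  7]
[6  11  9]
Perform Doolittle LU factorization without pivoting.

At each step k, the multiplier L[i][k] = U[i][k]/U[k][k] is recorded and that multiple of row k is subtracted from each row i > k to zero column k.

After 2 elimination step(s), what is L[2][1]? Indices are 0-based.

L[2][1] = 9

Step 1: pivot at (0,0) is 1.
  row1 ← row1 − (10)·row0  ⇒  L[1][0]=10, U row1=(0, 1, 1)
  row2 ← row2 − (6)·row0  ⇒  L[2][0]=6, U row2=(0, 9, 8)
Step 2: pivot at (1,1) is 1.
  row2 ← row2 − (9)·row1  ⇒  L[2][1]=9, U row2=(0, 0, 12)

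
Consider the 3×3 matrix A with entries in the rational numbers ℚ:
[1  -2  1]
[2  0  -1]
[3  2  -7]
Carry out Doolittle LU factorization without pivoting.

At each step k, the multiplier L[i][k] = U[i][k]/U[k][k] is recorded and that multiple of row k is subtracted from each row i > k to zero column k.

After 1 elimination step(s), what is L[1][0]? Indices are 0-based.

k=0: U[0][0]=1
  eliminate (1,0): mult=2, new row 1: (0, 4, -3); set L[1][0]=2
  eliminate (2,0): mult=3, new row 2: (0, 8, -10); set L[2][0]=3

L[1][0] = 2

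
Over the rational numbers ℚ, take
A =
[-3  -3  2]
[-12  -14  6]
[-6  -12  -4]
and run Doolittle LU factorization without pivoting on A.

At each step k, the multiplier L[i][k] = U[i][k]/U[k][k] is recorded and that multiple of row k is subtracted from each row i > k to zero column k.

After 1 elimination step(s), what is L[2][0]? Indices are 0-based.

L[2][0] = 2

k=0: U[0][0]=-3
  eliminate (1,0): mult=4, new row 1: (0, -2, -2); set L[1][0]=4
  eliminate (2,0): mult=2, new row 2: (0, -6, -8); set L[2][0]=2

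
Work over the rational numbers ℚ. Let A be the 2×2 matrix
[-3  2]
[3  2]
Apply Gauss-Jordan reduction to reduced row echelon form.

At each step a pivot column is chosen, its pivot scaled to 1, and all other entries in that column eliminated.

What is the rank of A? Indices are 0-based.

pivot(0,0)=-3: scale R0 → (1, -2/3)
  clear (1,0): R1 −= (3)R0 → (0, 4)
pivot(1,1)=4: scale R1 → (0, 1)
  clear (0,1): R0 −= (-2/3)R1 → (1, 0)

rank = 2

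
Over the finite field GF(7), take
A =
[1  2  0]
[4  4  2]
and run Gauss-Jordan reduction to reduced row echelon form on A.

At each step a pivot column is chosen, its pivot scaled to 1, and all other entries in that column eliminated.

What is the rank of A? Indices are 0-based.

pivot(0,0)=1: scale R0 → (1, 2, 0)
  clear (1,0): R1 −= (4)R0 → (0, 3, 2)
pivot(1,1)=3: scale R1 → (0, 1, 3)
  clear (0,1): R0 −= (2)R1 → (1, 0, 1)

rank = 2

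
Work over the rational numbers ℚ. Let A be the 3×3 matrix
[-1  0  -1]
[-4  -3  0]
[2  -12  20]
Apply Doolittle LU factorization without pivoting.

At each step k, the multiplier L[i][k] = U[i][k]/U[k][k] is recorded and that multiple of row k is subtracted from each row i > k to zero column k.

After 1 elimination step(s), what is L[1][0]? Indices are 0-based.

L[1][0] = 4

k=0: U[0][0]=-1
  eliminate (1,0): mult=4, new row 1: (0, -3, 4); set L[1][0]=4
  eliminate (2,0): mult=-2, new row 2: (0, -12, 18); set L[2][0]=-2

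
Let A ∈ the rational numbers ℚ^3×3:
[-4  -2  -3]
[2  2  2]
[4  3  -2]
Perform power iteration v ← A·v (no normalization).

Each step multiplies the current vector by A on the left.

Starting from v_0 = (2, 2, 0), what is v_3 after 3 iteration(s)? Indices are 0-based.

v_0 = (2, 2, 0).
v_1 = A·v_0 = (-12, 8, 14).
v_2 = A·v_1 = (-10, 20, -52).
v_3 = A·v_2 = (156, -84, 124).

v_3 = (156, -84, 124)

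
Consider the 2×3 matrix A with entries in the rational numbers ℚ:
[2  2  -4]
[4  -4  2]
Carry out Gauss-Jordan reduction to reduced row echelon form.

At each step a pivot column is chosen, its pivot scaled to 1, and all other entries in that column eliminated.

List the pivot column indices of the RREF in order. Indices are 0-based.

pivot columns: 0, 1

pivot(0,0)=2: scale R0 → (1, 1, -2)
  clear (1,0): R1 −= (4)R0 → (0, -8, 10)
pivot(1,1)=-8: scale R1 → (0, 1, -5/4)
  clear (0,1): R0 −= (1)R1 → (1, 0, -3/4)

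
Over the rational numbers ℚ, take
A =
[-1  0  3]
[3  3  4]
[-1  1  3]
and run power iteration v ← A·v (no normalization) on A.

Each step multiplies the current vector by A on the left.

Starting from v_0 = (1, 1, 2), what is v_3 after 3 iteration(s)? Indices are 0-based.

v_0 = (1, 1, 2).
v_1 = A·v_0 = (5, 14, 6).
v_2 = A·v_1 = (13, 81, 27).
v_3 = A·v_2 = (68, 390, 149).

v_3 = (68, 390, 149)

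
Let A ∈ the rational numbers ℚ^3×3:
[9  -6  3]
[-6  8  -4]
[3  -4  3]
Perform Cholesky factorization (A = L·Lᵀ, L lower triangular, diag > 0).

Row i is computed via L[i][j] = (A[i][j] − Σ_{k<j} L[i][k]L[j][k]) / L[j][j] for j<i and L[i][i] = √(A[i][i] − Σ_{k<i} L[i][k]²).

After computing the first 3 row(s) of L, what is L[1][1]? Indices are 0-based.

Step 1: L[0][0] = √(9) = 3.
  L[1][0] = (-6) / L[0][0] = -2.
Step 2: L[1][1] = √(4) = 2.
  L[2][0] = (3) / L[0][0] = 1.
  L[2][1] = (-2) / L[1][1] = -1.
Step 3: L[2][2] = √(1) = 1.

L[1][1] = 2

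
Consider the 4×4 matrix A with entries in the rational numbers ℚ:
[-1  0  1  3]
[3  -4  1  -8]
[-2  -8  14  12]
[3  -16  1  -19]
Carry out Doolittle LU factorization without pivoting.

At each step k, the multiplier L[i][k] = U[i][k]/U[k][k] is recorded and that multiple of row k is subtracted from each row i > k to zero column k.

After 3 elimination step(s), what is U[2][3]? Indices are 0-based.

U[2][3] = 4

Step 1: pivot at (0,0) is -1.
  row1 ← row1 − (-3)·row0  ⇒  L[1][0]=-3, U row1=(0, -4, 4, 1)
  row2 ← row2 − (2)·row0  ⇒  L[2][0]=2, U row2=(0, -8, 12, 6)
  row3 ← row3 − (-3)·row0  ⇒  L[3][0]=-3, U row3=(0, -16, 4, -10)
Step 2: pivot at (1,1) is -4.
  row2 ← row2 − (2)·row1  ⇒  L[2][1]=2, U row2=(0, 0, 4, 4)
  row3 ← row3 − (4)·row1  ⇒  L[3][1]=4, U row3=(0, 0, -12, -14)
Step 3: pivot at (2,2) is 4.
  row3 ← row3 − (-3)·row2  ⇒  L[3][2]=-3, U row3=(0, 0, 0, -2)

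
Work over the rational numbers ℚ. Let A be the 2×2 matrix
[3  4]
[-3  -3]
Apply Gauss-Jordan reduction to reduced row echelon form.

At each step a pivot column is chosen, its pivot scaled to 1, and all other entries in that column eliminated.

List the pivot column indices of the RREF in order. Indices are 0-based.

[1] R0 /= 3  ⇒  (1, 4/3)
     R1 -= -3·R0  ⇒  (0, 1)
[2] R1 /= 1  ⇒  (0, 1)
     R0 -= 4/3·R1  ⇒  (1, 0)

pivot columns: 0, 1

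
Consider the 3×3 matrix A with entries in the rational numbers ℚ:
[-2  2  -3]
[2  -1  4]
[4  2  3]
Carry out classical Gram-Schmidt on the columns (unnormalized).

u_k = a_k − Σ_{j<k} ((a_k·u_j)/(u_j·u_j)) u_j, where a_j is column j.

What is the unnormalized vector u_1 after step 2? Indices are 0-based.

u_1 = (13/6, -7/6, 5/3)

Step 1: u_0 = a_0 = (-2, 2, 4).
Step 2: u_1 = a_1 − (1/12)·u_0 = (13/6, -7/6, 5/3).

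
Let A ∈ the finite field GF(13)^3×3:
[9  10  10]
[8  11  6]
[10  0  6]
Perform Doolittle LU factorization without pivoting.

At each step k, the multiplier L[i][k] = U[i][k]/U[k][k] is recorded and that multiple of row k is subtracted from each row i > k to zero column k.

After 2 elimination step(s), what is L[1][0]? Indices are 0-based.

[col 0] pivot 9
  R1 -= 11*R0 → (0, 5, 0)  (L[1][0] := 11)
  R2 -= 4*R0 → (0, 12, 5)  (L[2][0] := 4)
[col 1] pivot 5
  R2 -= 5*R1 → (0, 0, 5)  (L[2][1] := 5)

L[1][0] = 11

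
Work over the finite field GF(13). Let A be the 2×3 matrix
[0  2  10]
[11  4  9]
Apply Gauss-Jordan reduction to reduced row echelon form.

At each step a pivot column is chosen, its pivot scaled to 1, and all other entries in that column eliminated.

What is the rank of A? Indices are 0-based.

[1] R0 <-> R1
[1] R0 /= 11  ⇒  (1, 11, 2)
[2] R1 /= 2  ⇒  (0, 1, 5)
     R0 -= 11·R1  ⇒  (1, 0, 12)

rank = 2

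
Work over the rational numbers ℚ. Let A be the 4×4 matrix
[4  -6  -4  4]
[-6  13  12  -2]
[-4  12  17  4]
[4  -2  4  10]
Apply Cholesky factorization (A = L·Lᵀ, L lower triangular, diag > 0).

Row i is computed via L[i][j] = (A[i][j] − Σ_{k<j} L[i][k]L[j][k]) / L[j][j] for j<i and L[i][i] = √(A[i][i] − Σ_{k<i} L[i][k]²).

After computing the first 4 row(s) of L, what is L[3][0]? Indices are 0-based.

L[3][0] = 2

Step 1: L[0][0] = √(4) = 2.
  L[1][0] = (-6) / L[0][0] = -3.
Step 2: L[1][1] = √(4) = 2.
  L[2][0] = (-4) / L[0][0] = -2.
  L[2][1] = (6) / L[1][1] = 3.
Step 3: L[2][2] = √(4) = 2.
  L[3][0] = (4) / L[0][0] = 2.
  L[3][1] = (4) / L[1][1] = 2.
  L[3][2] = (2) / L[2][2] = 1.
Step 4: L[3][3] = √(1) = 1.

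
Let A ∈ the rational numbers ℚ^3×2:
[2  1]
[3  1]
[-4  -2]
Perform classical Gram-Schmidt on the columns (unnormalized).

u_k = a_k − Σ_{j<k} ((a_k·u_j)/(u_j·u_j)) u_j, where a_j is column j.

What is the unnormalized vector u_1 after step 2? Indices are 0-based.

Step 1: u_0 = a_0 = (2, 3, -4).
Step 2: u_1 = a_1 − (13/29)·u_0 = (3/29, -10/29, -6/29).

u_1 = (3/29, -10/29, -6/29)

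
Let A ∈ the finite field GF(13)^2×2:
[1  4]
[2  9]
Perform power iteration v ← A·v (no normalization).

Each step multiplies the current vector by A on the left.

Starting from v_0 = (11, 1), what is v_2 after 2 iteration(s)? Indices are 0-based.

v_2 = (9, 10)

v_0 = (11, 1).
v_1 = A·v_0 = (2, 5).
v_2 = A·v_1 = (9, 10).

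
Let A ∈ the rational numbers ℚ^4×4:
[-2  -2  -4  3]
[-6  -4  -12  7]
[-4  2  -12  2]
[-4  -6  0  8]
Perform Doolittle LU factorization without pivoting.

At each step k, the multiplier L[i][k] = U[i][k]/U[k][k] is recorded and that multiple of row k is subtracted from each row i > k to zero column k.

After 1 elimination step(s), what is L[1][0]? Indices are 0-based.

L[1][0] = 3

Step 1: pivot at (0,0) is -2.
  row1 ← row1 − (3)·row0  ⇒  L[1][0]=3, U row1=(0, 2, 0, -2)
  row2 ← row2 − (2)·row0  ⇒  L[2][0]=2, U row2=(0, 6, -4, -4)
  row3 ← row3 − (2)·row0  ⇒  L[3][0]=2, U row3=(0, -2, 8, 2)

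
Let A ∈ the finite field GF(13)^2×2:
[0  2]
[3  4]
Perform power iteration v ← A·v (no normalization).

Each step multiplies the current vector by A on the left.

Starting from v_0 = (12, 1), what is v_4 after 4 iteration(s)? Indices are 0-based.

v_0 = (12, 1).
v_1 = A·v_0 = (2, 1).
v_2 = A·v_1 = (2, 10).
v_3 = A·v_2 = (7, 7).
v_4 = A·v_3 = (1, 10).

v_4 = (1, 10)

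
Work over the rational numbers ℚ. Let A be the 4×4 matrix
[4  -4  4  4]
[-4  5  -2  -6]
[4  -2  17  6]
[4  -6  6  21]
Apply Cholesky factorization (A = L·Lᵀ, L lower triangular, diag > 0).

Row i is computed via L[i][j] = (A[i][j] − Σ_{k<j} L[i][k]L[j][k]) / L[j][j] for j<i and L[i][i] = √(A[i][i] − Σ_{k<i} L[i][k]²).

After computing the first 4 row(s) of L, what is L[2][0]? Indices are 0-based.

Step 1: L[0][0] = √(4) = 2.
  L[1][0] = (-4) / L[0][0] = -2.
Step 2: L[1][1] = √(1) = 1.
  L[2][0] = (4) / L[0][0] = 2.
  L[2][1] = (2) / L[1][1] = 2.
Step 3: L[2][2] = √(9) = 3.
  L[3][0] = (4) / L[0][0] = 2.
  L[3][1] = (-2) / L[1][1] = -2.
  L[3][2] = (6) / L[2][2] = 2.
Step 4: L[3][3] = √(9) = 3.

L[2][0] = 2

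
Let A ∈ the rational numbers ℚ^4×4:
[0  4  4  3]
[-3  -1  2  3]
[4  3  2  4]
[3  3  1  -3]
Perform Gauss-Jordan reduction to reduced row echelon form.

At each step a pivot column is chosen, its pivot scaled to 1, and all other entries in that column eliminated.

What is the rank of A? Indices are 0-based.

[1] R0 <-> R1
[1] R0 /= -3  ⇒  (1, 1/3, -2/3, -1)
     R2 -= 4·R0  ⇒  (0, 5/3, 14/3, 8)
     R3 -= 3·R0  ⇒  (0, 2, 3, 0)
[2] R1 /= 4  ⇒  (0, 1, 1, 3/4)
     R0 -= 1/3·R1  ⇒  (1, 0, -1, -5/4)
     R2 -= 5/3·R1  ⇒  (0, 0, 3, 27/4)
     R3 -= 2·R1  ⇒  (0, 0, 1, -3/2)
[3] R2 /= 3  ⇒  (0, 0, 1, 9/4)
     R0 -= -1·R2  ⇒  (1, 0, 0, 1)
     R1 -= 1·R2  ⇒  (0, 1, 0, -3/2)
     R3 -= 1·R2  ⇒  (0, 0, 0, -15/4)
[4] R3 /= -15/4  ⇒  (0, 0, 0, 1)
     R0 -= 1·R3  ⇒  (1, 0, 0, 0)
     R1 -= -3/2·R3  ⇒  (0, 1, 0, 0)
     R2 -= 9/4·R3  ⇒  (0, 0, 1, 0)

rank = 4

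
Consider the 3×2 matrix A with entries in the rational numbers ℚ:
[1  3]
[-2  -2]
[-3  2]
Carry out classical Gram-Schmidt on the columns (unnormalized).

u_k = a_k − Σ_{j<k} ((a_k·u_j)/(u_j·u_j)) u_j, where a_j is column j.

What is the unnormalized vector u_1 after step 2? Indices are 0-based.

u_1 = (41/14, -13/7, 31/14)

Step 1: u_0 = a_0 = (1, -2, -3).
Step 2: u_1 = a_1 − (1/14)·u_0 = (41/14, -13/7, 31/14).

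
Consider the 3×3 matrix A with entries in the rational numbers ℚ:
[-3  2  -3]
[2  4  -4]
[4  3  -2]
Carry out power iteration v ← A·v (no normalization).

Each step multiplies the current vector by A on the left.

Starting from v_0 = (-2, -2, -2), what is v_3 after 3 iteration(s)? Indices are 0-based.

v_3 = (-34, -4, 32)

v_0 = (-2, -2, -2).
v_1 = A·v_0 = (8, -4, -10).
v_2 = A·v_1 = (-2, 40, 40).
v_3 = A·v_2 = (-34, -4, 32).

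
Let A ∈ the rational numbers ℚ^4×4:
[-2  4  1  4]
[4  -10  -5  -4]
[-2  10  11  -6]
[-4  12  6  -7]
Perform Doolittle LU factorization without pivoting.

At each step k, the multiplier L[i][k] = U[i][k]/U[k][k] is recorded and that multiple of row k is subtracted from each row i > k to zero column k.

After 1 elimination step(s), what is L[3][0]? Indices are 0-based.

L[3][0] = 2

Step 1: pivot at (0,0) is -2.
  row1 ← row1 − (-2)·row0  ⇒  L[1][0]=-2, U row1=(0, -2, -3, 4)
  row2 ← row2 − (1)·row0  ⇒  L[2][0]=1, U row2=(0, 6, 10, -10)
  row3 ← row3 − (2)·row0  ⇒  L[3][0]=2, U row3=(0, 4, 4, -15)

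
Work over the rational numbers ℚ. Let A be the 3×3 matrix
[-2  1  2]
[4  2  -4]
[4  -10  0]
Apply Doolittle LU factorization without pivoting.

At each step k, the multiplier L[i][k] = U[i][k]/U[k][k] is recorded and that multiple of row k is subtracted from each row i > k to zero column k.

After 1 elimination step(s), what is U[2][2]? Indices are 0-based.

k=0: U[0][0]=-2
  eliminate (1,0): mult=-2, new row 1: (0, 4, 0); set L[1][0]=-2
  eliminate (2,0): mult=-2, new row 2: (0, -8, 4); set L[2][0]=-2

U[2][2] = 4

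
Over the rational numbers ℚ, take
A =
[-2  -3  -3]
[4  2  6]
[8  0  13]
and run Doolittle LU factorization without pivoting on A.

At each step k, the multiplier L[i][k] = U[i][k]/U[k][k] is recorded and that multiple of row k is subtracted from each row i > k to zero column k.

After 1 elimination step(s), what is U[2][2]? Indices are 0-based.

U[2][2] = 1

Step 1: pivot at (0,0) is -2.
  row1 ← row1 − (-2)·row0  ⇒  L[1][0]=-2, U row1=(0, -4, 0)
  row2 ← row2 − (-4)·row0  ⇒  L[2][0]=-4, U row2=(0, -12, 1)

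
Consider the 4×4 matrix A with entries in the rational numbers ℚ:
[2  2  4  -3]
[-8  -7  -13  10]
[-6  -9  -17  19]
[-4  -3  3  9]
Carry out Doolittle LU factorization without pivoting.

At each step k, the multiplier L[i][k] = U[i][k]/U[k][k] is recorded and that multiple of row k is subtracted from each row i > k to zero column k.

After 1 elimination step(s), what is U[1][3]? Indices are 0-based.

Step 1: pivot at (0,0) is 2.
  row1 ← row1 − (-4)·row0  ⇒  L[1][0]=-4, U row1=(0, 1, 3, -2)
  row2 ← row2 − (-3)·row0  ⇒  L[2][0]=-3, U row2=(0, -3, -5, 10)
  row3 ← row3 − (-2)·row0  ⇒  L[3][0]=-2, U row3=(0, 1, 11, 3)

U[1][3] = -2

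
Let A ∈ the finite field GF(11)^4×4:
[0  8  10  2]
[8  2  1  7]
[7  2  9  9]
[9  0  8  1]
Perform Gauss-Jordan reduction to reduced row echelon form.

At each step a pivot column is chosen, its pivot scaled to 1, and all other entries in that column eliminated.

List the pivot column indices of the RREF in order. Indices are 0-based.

pivot(0,0): swap R0↔R1
pivot(0,0)=8: scale R0 → (1, 3, 7, 5)
  clear (2,0): R2 −= (7)R0 → (0, 3, 4, 7)
  clear (3,0): R3 −= (9)R0 → (0, 6, 0, 0)
pivot(1,1)=8: scale R1 → (0, 1, 4, 3)
  clear (0,1): R0 −= (3)R1 → (1, 0, 6, 7)
  clear (2,1): R2 −= (3)R1 → (0, 0, 3, 9)
  clear (3,1): R3 −= (6)R1 → (0, 0, 9, 4)
pivot(2,2)=3: scale R2 → (0, 0, 1, 3)
  clear (0,2): R0 −= (6)R2 → (1, 0, 0, 0)
  clear (1,2): R1 −= (4)R2 → (0, 1, 0, 2)
  clear (3,2): R3 −= (9)R2 → (0, 0, 0, 10)
pivot(3,3)=10: scale R3 → (0, 0, 0, 1)
  clear (1,3): R1 −= (2)R3 → (0, 1, 0, 0)
  clear (2,3): R2 −= (3)R3 → (0, 0, 1, 0)

pivot columns: 0, 1, 2, 3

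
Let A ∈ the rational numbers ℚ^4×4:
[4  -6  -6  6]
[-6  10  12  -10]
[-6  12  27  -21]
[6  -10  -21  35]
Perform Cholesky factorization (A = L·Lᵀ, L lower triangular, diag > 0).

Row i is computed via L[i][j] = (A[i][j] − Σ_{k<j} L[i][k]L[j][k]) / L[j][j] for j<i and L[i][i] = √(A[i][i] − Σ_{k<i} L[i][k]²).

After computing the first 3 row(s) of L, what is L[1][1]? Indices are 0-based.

Step 1: L[0][0] = √(4) = 2.
  L[1][0] = (-6) / L[0][0] = -3.
Step 2: L[1][1] = √(1) = 1.
  L[2][0] = (-6) / L[0][0] = -3.
  L[2][1] = (3) / L[1][1] = 3.
Step 3: L[2][2] = √(9) = 3.

L[1][1] = 1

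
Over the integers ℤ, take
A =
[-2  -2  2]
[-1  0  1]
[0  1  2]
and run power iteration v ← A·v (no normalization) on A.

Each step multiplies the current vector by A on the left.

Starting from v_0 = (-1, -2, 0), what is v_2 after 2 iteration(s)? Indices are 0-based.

v_2 = (-18, -8, -3)

v_0 = (-1, -2, 0).
v_1 = A·v_0 = (6, 1, -2).
v_2 = A·v_1 = (-18, -8, -3).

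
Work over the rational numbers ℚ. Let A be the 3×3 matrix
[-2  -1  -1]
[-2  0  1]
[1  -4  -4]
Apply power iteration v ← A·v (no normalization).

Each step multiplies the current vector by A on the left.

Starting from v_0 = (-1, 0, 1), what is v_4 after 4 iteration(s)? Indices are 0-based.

v_0 = (-1, 0, 1).
v_1 = A·v_0 = (1, 3, -5).
v_2 = A·v_1 = (0, -7, 9).
v_3 = A·v_2 = (-2, 9, -8).
v_4 = A·v_3 = (3, -4, -6).

v_4 = (3, -4, -6)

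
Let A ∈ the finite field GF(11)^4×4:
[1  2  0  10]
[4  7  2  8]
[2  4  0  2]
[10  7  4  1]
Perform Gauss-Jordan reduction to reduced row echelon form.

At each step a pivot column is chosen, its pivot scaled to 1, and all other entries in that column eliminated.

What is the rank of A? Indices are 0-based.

step 1: normalize row 0 (÷1) = (1, 2, 0, 10)
  row 1: subtract 4×row0 = (0, 10, 2, 1)
  row 2: subtract 2×row0 = (0, 0, 0, 4)
  row 3: subtract 10×row0 = (0, 9, 4, 0)
step 2: normalize row 1 (÷10) = (0, 1, 9, 10)
  row 0: subtract 2×row1 = (1, 0, 4, 1)
  row 3: subtract 9×row1 = (0, 0, 0, 9)
skip col 2 (zero from row 2)
step 3: normalize row 2 (÷4) = (0, 0, 0, 1)
  row 0: subtract 1×row2 = (1, 0, 4, 0)
  row 1: subtract 10×row2 = (0, 1, 9, 0)
  row 3: subtract 9×row2 = (0, 0, 0, 0)

rank = 3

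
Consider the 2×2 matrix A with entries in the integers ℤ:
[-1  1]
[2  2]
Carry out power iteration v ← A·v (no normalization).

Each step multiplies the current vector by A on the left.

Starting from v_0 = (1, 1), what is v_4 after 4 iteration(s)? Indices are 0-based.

v_0 = (1, 1).
v_1 = A·v_0 = (0, 4).
v_2 = A·v_1 = (4, 8).
v_3 = A·v_2 = (4, 24).
v_4 = A·v_3 = (20, 56).

v_4 = (20, 56)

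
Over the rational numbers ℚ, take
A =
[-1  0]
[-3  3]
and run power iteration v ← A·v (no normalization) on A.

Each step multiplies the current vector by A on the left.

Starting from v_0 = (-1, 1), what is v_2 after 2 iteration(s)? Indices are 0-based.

v_0 = (-1, 1).
v_1 = A·v_0 = (1, 6).
v_2 = A·v_1 = (-1, 15).

v_2 = (-1, 15)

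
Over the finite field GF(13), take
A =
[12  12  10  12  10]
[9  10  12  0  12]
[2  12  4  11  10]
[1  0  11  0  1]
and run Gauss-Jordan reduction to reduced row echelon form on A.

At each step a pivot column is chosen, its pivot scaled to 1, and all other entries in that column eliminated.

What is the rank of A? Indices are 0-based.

rank = 4

step 1: normalize row 0 (÷12) = (1, 1, 3, 1, 3)
  row 1: subtract 9×row0 = (0, 1, 11, 4, 11)
  row 2: subtract 2×row0 = (0, 10, 11, 9, 4)
  row 3: subtract 1×row0 = (0, 12, 8, 12, 11)
step 2: normalize row 1 (÷1) = (0, 1, 11, 4, 11)
  row 0: subtract 1×row1 = (1, 0, 5, 10, 5)
  row 2: subtract 10×row1 = (0, 0, 5, 8, 11)
  row 3: subtract 12×row1 = (0, 0, 6, 3, 9)
step 3: normalize row 2 (÷5) = (0, 0, 1, 12, 10)
  row 0: subtract 5×row2 = (1, 0, 0, 2, 7)
  row 1: subtract 11×row2 = (0, 1, 0, 2, 5)
  row 3: subtract 6×row2 = (0, 0, 0, 9, 1)
step 4: normalize row 3 (÷9) = (0, 0, 0, 1, 3)
  row 0: subtract 2×row3 = (1, 0, 0, 0, 1)
  row 1: subtract 2×row3 = (0, 1, 0, 0, 12)
  row 2: subtract 12×row3 = (0, 0, 1, 0, 0)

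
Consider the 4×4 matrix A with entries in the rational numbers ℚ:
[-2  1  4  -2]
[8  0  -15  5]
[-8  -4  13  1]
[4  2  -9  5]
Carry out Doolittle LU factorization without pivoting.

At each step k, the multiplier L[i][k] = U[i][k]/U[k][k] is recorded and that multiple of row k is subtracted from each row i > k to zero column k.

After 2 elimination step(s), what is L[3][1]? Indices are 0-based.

[col 0] pivot -2
  R1 -= -4*R0 → (0, 4, 1, -3)  (L[1][0] := -4)
  R2 -= 4*R0 → (0, -8, -3, 9)  (L[2][0] := 4)
  R3 -= -2*R0 → (0, 4, -1, 1)  (L[3][0] := -2)
[col 1] pivot 4
  R2 -= -2*R1 → (0, 0, -1, 3)  (L[2][1] := -2)
  R3 -= 1*R1 → (0, 0, -2, 4)  (L[3][1] := 1)

L[3][1] = 1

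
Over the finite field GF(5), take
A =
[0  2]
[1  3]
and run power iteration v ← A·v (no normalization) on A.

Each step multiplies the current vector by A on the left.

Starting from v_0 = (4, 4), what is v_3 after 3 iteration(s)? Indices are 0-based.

v_3 = (2, 0)

v_0 = (4, 4).
v_1 = A·v_0 = (3, 1).
v_2 = A·v_1 = (2, 1).
v_3 = A·v_2 = (2, 0).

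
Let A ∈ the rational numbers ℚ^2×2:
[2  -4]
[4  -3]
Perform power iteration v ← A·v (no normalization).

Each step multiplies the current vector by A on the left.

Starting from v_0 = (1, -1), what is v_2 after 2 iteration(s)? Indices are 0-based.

v_0 = (1, -1).
v_1 = A·v_0 = (6, 7).
v_2 = A·v_1 = (-16, 3).

v_2 = (-16, 3)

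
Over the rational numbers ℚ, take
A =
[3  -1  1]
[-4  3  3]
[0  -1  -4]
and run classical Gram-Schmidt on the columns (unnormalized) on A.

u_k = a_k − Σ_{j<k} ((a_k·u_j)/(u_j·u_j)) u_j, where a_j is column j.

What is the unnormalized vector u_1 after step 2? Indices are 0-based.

Step 1: u_0 = a_0 = (3, -4, 0).
Step 2: u_1 = a_1 − (-3/5)·u_0 = (4/5, 3/5, -1).

u_1 = (4/5, 3/5, -1)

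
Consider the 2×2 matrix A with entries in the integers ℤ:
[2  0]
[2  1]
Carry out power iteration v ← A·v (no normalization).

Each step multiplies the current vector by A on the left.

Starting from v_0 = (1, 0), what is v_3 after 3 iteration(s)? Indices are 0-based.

v_3 = (8, 14)

v_0 = (1, 0).
v_1 = A·v_0 = (2, 2).
v_2 = A·v_1 = (4, 6).
v_3 = A·v_2 = (8, 14).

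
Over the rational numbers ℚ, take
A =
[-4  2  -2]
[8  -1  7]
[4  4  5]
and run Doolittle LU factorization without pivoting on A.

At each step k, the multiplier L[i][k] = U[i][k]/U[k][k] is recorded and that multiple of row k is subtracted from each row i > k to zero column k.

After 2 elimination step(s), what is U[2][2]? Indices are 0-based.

k=0: U[0][0]=-4
  eliminate (1,0): mult=-2, new row 1: (0, 3, 3); set L[1][0]=-2
  eliminate (2,0): mult=-1, new row 2: (0, 6, 3); set L[2][0]=-1
k=1: U[1][1]=3
  eliminate (2,1): mult=2, new row 2: (0, 0, -3); set L[2][1]=2

U[2][2] = -3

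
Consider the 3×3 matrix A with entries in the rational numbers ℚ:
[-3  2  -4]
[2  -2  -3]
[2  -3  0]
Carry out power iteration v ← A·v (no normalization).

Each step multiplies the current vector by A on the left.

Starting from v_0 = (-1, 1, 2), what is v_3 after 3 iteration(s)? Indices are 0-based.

v_0 = (-1, 1, 2).
v_1 = A·v_0 = (-3, -10, -5).
v_2 = A·v_1 = (9, 29, 24).
v_3 = A·v_2 = (-65, -112, -69).

v_3 = (-65, -112, -69)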